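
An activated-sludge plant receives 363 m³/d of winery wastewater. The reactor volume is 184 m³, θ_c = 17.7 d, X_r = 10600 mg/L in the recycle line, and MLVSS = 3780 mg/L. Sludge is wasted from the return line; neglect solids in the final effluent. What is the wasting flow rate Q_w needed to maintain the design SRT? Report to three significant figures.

Q_w ≈ 3.71 m³/d

Wasting from the return line (neglecting effluent solids): Q_w = V·X / (θ_c·X_r) = 184.0 × 3780 / (17.7 × 10600) = 3.707 m³/d.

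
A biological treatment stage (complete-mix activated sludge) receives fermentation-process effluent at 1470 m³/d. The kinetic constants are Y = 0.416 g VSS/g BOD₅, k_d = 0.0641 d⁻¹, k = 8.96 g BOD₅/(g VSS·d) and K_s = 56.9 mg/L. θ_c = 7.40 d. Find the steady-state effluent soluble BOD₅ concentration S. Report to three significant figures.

For a completely mixed reactor with recycle the Lawrence–McCarty relation gives S = K_s·(1 + k_d·θ_c) / [θ_c·(Y·k − k_d) − 1] = 56.9 × (1 + 0.0641 × 7.40) / [7.40 × (0.416 × 8.96 − 0.0641) − 1] = 83.89 / 26.11 = 3.213 mg/L.

S ≈ 3.21 mg/L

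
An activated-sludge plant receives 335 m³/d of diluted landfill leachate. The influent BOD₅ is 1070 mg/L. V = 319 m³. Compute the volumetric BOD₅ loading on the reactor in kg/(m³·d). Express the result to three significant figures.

Volumetric loading L_v = Q·S₀ / V = 335 × 1070 g/m³ / 319.0 m³ = 1124 g/(m³·d) = 1.124 kg BOD₅/(m³·d).

L_v ≈ 1.12 kg BOD₅/(m³·d)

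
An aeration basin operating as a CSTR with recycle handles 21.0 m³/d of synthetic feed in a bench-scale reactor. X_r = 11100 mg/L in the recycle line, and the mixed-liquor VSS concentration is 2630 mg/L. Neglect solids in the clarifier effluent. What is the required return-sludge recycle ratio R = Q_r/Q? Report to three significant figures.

R ≈ 0.311

Solids balance on the clarifier gives (1+R)X = R·X_r, so R = X/(X_r − X) = 2630 / (11100 − 2630) = 0.3105.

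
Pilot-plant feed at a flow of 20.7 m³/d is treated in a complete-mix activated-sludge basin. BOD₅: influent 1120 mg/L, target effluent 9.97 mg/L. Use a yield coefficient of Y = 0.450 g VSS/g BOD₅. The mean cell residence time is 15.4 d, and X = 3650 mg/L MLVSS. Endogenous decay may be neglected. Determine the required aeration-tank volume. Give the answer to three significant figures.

Biomass mass balance (decay neglected): V·X = Y·Q·(S₀ − S)·θ_c, so V = 0.450 × 20.7 × (1120 − 9.97) × 15.4 / 3650 = 43.63 m³.

V ≈ 43.6 m³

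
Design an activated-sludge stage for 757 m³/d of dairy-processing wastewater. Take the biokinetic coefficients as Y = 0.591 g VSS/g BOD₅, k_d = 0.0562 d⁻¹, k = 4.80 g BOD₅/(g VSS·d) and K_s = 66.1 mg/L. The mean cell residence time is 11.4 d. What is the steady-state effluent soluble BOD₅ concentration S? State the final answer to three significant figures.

Effluent substrate depends only on kinetics and SRT: S = K_s(1 + k_d θ_c) / [θ_c(Yk − k_d) − 1] = 66.1 × (1 + 0.0562 × 11.4) / [11.4 × (0.591 × 4.80 − 0.0562) − 1] = 108.4 / 30.70 = 3.533 mg/L.

S ≈ 3.53 mg/L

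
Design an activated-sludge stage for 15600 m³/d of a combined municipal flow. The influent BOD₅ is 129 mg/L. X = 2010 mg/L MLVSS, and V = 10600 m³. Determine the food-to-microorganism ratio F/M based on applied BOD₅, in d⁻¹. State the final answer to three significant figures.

F/M ≈ 0.0945 d⁻¹

F/M = Q·S₀ / (V·X) = 15600 × 129 / (10600 × 2010) = 0.09445 g BOD₅·(g VSS·d)⁻¹.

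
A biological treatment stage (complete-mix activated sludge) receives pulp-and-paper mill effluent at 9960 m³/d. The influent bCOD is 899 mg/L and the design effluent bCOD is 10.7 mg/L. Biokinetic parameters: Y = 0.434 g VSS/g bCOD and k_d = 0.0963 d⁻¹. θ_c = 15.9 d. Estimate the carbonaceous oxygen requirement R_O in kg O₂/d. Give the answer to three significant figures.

R_O ≈ 6690 kg O₂/d

Observed yield with endogenous decay: Y_obs = Y / (1 + k_d·θ_c) = 0.434 / (1 + 0.0963 × 15.9) = 0.434 / 2.531 = 0.1715 g VSS/g bCOD.
ΔS = 899 − 10.7 = 888.3 mg/L, so the substrate removal rate is 9960 × 888.3/1000 = 8847 kg bCOD/d.
Net sludge production P_X = 0.1715 × 8847 = 1517 kg VSS/d.
R_O = Q·(S₀ − S) − 1.42·P_X = 8847 − 1.42 × 1517 = 6693 kg O₂/d.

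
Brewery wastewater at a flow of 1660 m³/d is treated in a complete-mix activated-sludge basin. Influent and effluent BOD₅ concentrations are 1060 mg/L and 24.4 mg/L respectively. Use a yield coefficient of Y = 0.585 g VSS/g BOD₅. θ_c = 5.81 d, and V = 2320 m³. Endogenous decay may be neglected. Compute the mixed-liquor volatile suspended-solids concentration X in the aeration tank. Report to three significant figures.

X ≈ 2520 mg/L

From V·X = Y·Q·(S₀ − S)·θ_c (decay neglected): X = 0.585 × 1660 × (1060 − 24.4) × 5.81 / 2320 = 2519 mg/L.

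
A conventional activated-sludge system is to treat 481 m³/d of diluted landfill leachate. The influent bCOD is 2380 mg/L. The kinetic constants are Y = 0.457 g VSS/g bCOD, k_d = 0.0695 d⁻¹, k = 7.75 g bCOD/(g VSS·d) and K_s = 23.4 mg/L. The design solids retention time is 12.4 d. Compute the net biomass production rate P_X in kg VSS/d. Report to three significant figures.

From the Monod/SRT balance for a CMAS, S = K_s·(1+k_d θ_c)/[θ_c·(Y k − k_d) − 1] = 23.4 × (1 + 0.0695 × 12.4) / [12.4 × (0.457 × 7.75 − 0.0695) − 1] = 43.57 / 42.06 = 1.036 mg/L.
The observed yield is Y_obs = Y/(1 + k_d·θ_c) = 0.457 / (1 + 0.0695 × 12.4) = 0.457 / 1.862 = 0.2455 g VSS per g bCOD removed.
ΔS = 2380 − 1.04 = 2379 mg/L, so the substrate removal rate is 481 × 2379/1000 = 1144 kg bCOD/d.
Biomass produced: P_X = Y_obs·Q·ΔS = 0.2455 × 1144 ≈ 280.9 kg VSS/d.

P_X ≈ 281 kg VSS/d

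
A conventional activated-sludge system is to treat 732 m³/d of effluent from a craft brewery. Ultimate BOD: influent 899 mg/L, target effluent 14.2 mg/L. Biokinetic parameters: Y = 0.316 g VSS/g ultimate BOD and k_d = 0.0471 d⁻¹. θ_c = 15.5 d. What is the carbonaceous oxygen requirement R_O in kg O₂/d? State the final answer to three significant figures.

R_O ≈ 480 kg O₂/d

The observed yield is Y_obs = Y/(1 + k_d·θ_c) = 0.316 / (1 + 0.0471 × 15.5) = 0.316 / 1.730 = 0.1827 g VSS per g ultimate BOD removed.
Q·(S₀ − S) = 732 × (899 − 14.2) × 10⁻³ = 647.7 kg/d removed.
Net sludge production P_X = 0.1827 × 647.7 = 118.3 kg VSS/d.
Carbonaceous O₂ demand = substrate oxidised − cell-mass equivalent = 647.7 − 1.42 × 118.3 = 479.7 kg O₂/d.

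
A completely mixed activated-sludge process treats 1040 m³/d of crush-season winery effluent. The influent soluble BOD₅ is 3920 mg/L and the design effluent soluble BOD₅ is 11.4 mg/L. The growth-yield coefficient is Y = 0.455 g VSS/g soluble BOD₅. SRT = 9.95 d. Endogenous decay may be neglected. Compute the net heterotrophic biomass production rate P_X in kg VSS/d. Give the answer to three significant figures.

P_X ≈ 1850 kg VSS/d

With endogenous decay neglected, the observed yield equals the true yield: Y_obs = Y = 0.455 g VSS/g soluble BOD₅.
Substrate removed = Q·(S₀ − S) = 1040 m³/d × (3920 − 11.4) g/m³ = 4.06×10^6 g/d = 4065 kg/d.
Biomass produced: P_X = Y_obs·Q·ΔS = 0.4550 × 4065 ≈ 1850 kg VSS/d.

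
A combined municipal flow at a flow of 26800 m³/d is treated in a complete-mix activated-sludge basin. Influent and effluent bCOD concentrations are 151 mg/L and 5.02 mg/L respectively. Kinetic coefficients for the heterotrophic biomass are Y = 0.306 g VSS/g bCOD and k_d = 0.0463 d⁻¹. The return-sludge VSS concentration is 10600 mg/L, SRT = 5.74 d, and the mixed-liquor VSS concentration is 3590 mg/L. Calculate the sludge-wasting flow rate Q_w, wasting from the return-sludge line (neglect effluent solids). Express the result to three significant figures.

Rearranging the biomass balance for a CMAS with decay, V = Y·Q·ΔS·θ_c / [X·(1+k_d θ_c)] = 0.306 × 26800 × (151 − 5.02) × 5.74 / [3590 × (1 + 0.0463 × 5.74)] = 6.87×10^6 / 4544 = 1512 m³.
Q_w = (V·X)/(θ_c X_r) = 1512 × 3590 / (5.74 × 10600) = 89.23 m³/d.

Q_w ≈ 89.2 m³/d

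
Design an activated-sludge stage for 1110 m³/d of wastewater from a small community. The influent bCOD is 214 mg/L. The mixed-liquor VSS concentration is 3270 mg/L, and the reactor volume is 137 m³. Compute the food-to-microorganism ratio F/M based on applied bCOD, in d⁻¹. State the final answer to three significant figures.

F/M = applied load / biomass = Q·S₀/(V·X) = 1110 × 214 / (137.0 × 3270) = 0.5302 d⁻¹.

F/M ≈ 0.530 d⁻¹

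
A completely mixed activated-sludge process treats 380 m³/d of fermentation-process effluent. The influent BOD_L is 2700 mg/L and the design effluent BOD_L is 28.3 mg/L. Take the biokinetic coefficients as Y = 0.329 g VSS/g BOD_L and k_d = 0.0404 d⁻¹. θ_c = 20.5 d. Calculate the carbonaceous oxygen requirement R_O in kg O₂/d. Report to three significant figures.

R_O ≈ 756 kg O₂/d

Y_obs = Y / (1 + k_d θ_c) = 0.329 / (1 + 0.0404 × 20.5) = 0.329 / 1.828 = 0.1800.
Mass of BOD_L removed per day: Q(S₀ − S) = 380 × 2672 g/m³ = 1015 kg/d.
Net sludge production P_X = 0.1800 × 1015 = 182.7 kg VSS/d.
Carbonaceous O₂ demand = substrate oxidised − cell-mass equivalent = 1015 − 1.42 × 182.7 = 755.8 kg O₂/d.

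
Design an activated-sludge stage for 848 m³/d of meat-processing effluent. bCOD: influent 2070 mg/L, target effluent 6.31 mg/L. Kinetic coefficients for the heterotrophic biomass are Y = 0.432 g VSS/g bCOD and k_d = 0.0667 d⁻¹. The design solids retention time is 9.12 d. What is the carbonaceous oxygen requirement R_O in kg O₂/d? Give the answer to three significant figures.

R_O ≈ 1080 kg O₂/d

The observed yield is Y_obs = Y/(1 + k_d·θ_c) = 0.432 / (1 + 0.0667 × 9.12) = 0.432 / 1.608 = 0.2686 g VSS per g bCOD removed.
Q·(S₀ − S) = 848 × (2070 − 6.31) × 10⁻³ = 1750 kg/d removed.
P_X = Y_obs·Q·(S₀ − S) = 0.2686 × 1750 = 470.1 kg VSS/d.
R_O = Q·ΔS − 1.42 P_X = 1750 − 667.5 = 1083 kg O₂/d.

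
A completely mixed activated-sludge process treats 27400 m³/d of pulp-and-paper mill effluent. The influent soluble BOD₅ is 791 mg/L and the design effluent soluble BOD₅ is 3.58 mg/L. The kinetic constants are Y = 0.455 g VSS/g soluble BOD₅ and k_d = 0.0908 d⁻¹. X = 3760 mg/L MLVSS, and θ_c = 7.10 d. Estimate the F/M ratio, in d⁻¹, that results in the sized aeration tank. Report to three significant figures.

F/M ≈ 0.511 d⁻¹

From the SRT design equation V = Y Q (S₀−S) θ_c / [X (1 + k_d θ_c)] = 0.455 × 27400 × (791 − 3.58) × 7.10 / [3760 × (1 + 0.0908 × 7.10)] = 6.97×10^7 / 6184 = 11271 m³.
F/M = applied load / biomass = Q·S₀/(V·X) = 27400 × 791 / (11271 × 3760) = 0.5114 d⁻¹.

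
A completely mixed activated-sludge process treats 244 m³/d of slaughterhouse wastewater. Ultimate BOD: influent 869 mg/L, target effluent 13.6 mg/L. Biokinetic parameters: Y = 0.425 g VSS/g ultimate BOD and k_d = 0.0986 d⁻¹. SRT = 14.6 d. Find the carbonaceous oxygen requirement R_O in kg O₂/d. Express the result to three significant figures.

R_O ≈ 157 kg O₂/d

Observed yield with endogenous decay: Y_obs = Y / (1 + k_d·θ_c) = 0.425 / (1 + 0.0986 × 14.6) = 0.425 / 2.440 = 0.1742 g VSS/g ultimate BOD.
Substrate removed = Q·(S₀ − S) = 244 m³/d × (869 − 13.6) g/m³ = 2.09×10^5 g/d = 208.7 kg/d.
P_X = Y_obs·Q·(S₀ − S) = 0.1742 × 208.7 = 36.36 kg VSS/d.
R_O = Q·ΔS − 1.42 P_X = 208.7 − 51.63 = 157.1 kg O₂/d.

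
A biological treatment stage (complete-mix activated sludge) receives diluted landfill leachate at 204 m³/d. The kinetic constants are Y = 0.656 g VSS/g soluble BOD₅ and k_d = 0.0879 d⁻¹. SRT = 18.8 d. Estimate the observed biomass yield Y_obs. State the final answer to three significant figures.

Y_obs ≈ 0.247 g VSS/g soluble BOD₅

The observed yield is Y_obs = Y/(1 + k_d·θ_c) = 0.656 / (1 + 0.0879 × 18.8) = 0.656 / 2.653 = 0.2473 g VSS per g soluble BOD₅ removed.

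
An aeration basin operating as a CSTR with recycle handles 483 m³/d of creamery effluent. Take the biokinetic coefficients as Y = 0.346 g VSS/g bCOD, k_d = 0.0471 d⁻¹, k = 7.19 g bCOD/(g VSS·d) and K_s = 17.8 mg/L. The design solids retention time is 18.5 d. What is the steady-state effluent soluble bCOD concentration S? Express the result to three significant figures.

For a completely mixed reactor with recycle the Lawrence–McCarty relation gives S = K_s·(1 + k_d·θ_c) / [θ_c·(Y·k − k_d) − 1] = 17.8 × (1 + 0.0471 × 18.5) / [18.5 × (0.346 × 7.19 − 0.0471) − 1] = 33.31 / 44.15 = 0.7544 mg/L.

S ≈ 0.754 mg/L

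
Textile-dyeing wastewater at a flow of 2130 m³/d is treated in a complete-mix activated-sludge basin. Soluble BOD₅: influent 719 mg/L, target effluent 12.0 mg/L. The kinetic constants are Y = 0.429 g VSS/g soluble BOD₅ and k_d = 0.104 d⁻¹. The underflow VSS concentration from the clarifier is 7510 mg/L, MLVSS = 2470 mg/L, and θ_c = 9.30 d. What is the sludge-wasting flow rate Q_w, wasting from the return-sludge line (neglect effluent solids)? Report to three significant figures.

Q_w ≈ 43.7 m³/d

Rearranging the biomass balance for a CMAS with decay, V = Y·Q·ΔS·θ_c / [X·(1+k_d θ_c)] = 0.429 × 2130 × (719 − 12.0) × 9.30 / [2470 × (1 + 0.104 × 9.30)] = 6.01×10^6 / 4859 = 1236 m³.
θ_c = V·X/(Q_w·X_r) when wasting from the recycle, so Q_w = V·X/(θ_c·X_r) = 1236 × 2470 / (9.30 × 7510) = 43.73 m³/d.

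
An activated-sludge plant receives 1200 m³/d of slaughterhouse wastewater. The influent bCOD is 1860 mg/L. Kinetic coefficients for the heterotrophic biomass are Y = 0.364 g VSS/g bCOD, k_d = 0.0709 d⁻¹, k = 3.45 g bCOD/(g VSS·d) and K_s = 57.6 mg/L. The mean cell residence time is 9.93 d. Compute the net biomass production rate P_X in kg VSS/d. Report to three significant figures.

Effluent substrate depends only on kinetics and SRT: S = K_s(1 + k_d θ_c) / [θ_c(Yk − k_d) − 1] = 57.6 × (1 + 0.0709 × 9.93) / [9.93 × (0.364 × 3.45 − 0.0709) − 1] = 98.15 / 10.77 = 9.117 mg/L.
Y_obs = Y / (1 + k_d θ_c) = 0.364 / (1 + 0.0709 × 9.93) = 0.364 / 1.704 = 0.2136.
Mass of bCOD removed per day: Q(S₀ − S) = 1200 × 1851 g/m³ = 2221 kg/d.
Net biomass production P_X = Y_obs × Q·(S₀ − S) = 0.2136 × 2221 = 474.4 kg VSS/d.

P_X ≈ 474 kg VSS/d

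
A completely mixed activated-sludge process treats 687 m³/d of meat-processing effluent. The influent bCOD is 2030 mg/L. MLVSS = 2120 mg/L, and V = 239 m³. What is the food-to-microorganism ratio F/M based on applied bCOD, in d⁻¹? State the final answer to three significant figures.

F/M ≈ 2.75 d⁻¹

F/M = applied load / biomass = Q·S₀/(V·X) = 687 × 2030 / (239.0 × 2120) = 2.752 d⁻¹.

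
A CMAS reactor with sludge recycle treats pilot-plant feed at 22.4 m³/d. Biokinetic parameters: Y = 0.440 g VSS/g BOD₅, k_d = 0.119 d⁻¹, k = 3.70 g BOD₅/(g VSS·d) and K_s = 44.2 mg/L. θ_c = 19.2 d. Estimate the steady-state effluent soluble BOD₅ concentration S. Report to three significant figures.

From the Monod/SRT balance for a CMAS, S = K_s·(1+k_d θ_c)/[θ_c·(Y k − k_d) − 1] = 44.2 × (1 + 0.119 × 19.2) / [19.2 × (0.440 × 3.70 − 0.119) − 1] = 145.2 / 27.97 = 5.190 mg/L.

S ≈ 5.19 mg/L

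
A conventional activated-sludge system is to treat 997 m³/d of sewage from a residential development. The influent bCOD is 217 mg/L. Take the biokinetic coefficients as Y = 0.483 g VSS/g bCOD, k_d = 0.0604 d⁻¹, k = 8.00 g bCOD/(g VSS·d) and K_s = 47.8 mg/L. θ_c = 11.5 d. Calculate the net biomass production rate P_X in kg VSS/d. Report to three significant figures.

For a completely mixed reactor with recycle the Lawrence–McCarty relation gives S = K_s·(1 + k_d·θ_c) / [θ_c·(Y·k − k_d) − 1] = 47.8 × (1 + 0.0604 × 11.5) / [11.5 × (0.483 × 8.00 − 0.0604) − 1] = 81.00 / 42.74 = 1.895 mg/L.
Y_obs = Y / (1 + k_d θ_c) = 0.483 / (1 + 0.0604 × 11.5) = 0.483 / 1.695 = 0.2850.
Q·(S₀ − S) = 997 × (217 − 1.90) × 10⁻³ = 214.5 kg/d removed.
Net biomass production P_X = Y_obs × Q·(S₀ − S) = 0.2850 × 214.5 = 61.12 kg VSS/d.

P_X ≈ 61.1 kg VSS/d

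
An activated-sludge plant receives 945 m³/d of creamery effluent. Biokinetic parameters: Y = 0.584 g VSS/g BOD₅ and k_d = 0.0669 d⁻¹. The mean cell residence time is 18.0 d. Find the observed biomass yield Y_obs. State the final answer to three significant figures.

The observed yield is Y_obs = Y/(1 + k_d·θ_c) = 0.584 / (1 + 0.0669 × 18.0) = 0.584 / 2.204 = 0.2649 g VSS per g BOD₅ removed.

Y_obs ≈ 0.265 g VSS/g BOD₅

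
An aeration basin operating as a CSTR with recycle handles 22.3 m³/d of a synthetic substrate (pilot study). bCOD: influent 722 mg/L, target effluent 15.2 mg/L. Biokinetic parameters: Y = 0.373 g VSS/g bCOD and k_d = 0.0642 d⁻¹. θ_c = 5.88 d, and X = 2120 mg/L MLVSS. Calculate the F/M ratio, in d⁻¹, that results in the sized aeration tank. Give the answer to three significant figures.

Steady-state biomass mass balance: V·X·(1 + k_d·θ_c) = Y·Q·(S₀ − S)·θ_c, so V = 0.373 × 22.3 × (722 − 15.2) × 5.88 / [2120 × (1 + 0.0642 × 5.88)] = 3.46×10^4 / 2920 = 11.84 m³.
F/M = applied load / biomass = Q·S₀/(V·X) = 22.3 × 722 / (11.84 × 2120) = 0.6416 d⁻¹.

F/M ≈ 0.642 d⁻¹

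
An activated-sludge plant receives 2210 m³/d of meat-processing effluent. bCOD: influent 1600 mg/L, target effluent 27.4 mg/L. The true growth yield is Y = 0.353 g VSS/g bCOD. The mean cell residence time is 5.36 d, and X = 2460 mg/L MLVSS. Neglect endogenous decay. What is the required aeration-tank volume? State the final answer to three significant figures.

V ≈ 2670 m³

Biomass mass balance (decay neglected): V·X = Y·Q·(S₀ − S)·θ_c, so V = 0.353 × 2210 × (1600 − 27.4) × 5.36 / 2460 = 2673 m³.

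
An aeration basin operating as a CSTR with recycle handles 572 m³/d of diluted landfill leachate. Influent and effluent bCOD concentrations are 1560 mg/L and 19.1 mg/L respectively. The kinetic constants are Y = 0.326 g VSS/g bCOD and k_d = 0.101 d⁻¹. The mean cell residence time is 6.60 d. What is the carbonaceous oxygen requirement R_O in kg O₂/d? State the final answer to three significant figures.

R_O ≈ 637 kg O₂/d

Observed yield with endogenous decay: Y_obs = Y / (1 + k_d·θ_c) = 0.326 / (1 + 0.101 × 6.60) = 0.326 / 1.667 = 0.1956 g VSS/g bCOD.
Mass of bCOD removed per day: Q(S₀ − S) = 572 × 1541 g/m³ = 881.4 kg/d.
P_X = Y_obs·Q·(S₀ − S) = 0.1956 × 881.4 = 172.4 kg VSS/d.
R_O = Q·ΔS − 1.42 P_X = 881.4 − 244.8 = 636.6 kg O₂/d.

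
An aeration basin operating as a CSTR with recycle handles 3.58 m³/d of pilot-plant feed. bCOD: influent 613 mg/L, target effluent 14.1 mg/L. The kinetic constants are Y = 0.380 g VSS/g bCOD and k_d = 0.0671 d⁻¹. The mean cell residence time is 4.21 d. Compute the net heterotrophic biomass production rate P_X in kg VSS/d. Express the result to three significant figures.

P_X ≈ 0.635 kg VSS/d

Y_obs = Y / (1 + k_d θ_c) = 0.380 / (1 + 0.0671 × 4.21) = 0.380 / 1.282 = 0.2963.
Q·(S₀ − S) = 3.58 × (613 − 14.1) × 10⁻³ = 2.144 kg/d removed.
Biomass produced: P_X = Y_obs·Q·ΔS = 0.2963 × 2.144 ≈ 0.6353 kg VSS/d.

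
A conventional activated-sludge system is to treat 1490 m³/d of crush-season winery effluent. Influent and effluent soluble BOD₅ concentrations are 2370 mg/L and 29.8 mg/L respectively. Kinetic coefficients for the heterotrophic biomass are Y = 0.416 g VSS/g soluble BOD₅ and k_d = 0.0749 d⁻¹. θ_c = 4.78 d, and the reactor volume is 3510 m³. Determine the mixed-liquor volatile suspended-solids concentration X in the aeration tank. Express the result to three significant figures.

X ≈ 1450 mg/L

Solving the biomass balance for X: X = Y Q (S₀−S) θ_c / [V (1+k_d θ_c)] = 0.416 × 1490 × (2370 − 29.8) × 4.78 / [3510 × (1 + 0.0749 × 4.78)] = 1455 mg/L.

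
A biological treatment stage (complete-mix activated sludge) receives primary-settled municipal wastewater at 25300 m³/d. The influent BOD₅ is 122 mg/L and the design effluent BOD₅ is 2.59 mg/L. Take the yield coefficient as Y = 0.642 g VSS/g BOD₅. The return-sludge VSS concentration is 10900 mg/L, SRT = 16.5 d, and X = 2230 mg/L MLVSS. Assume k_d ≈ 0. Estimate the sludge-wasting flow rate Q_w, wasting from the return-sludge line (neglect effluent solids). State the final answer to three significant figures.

Biomass mass balance (decay neglected): V·X = Y·Q·(S₀ − S)·θ_c, so V = 0.642 × 25300 × (122 − 2.59) × 16.5 / 2230 = 14351 m³.
θ_c = V·X/(Q_w·X_r) when wasting from the recycle, so Q_w = V·X/(θ_c·X_r) = 14351 × 2230 / (16.5 × 10900) = 177.9 m³/d.

Q_w ≈ 178 m³/d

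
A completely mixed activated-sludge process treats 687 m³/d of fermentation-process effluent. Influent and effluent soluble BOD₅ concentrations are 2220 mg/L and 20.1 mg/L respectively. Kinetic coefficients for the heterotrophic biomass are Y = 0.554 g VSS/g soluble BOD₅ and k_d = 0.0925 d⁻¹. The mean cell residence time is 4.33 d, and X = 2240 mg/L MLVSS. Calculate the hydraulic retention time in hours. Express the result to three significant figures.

From the SRT design equation V = Y Q (S₀−S) θ_c / [X (1 + k_d θ_c)] = 0.554 × 687 × (2220 − 20.1) × 4.33 / [2240 × (1 + 0.0925 × 4.33)] = 3.63×10^6 / 3137 = 1156 m³.
τ = V/Q = 1156/687 = 1.682 d, or 40.37 h.

τ ≈ 40.4 h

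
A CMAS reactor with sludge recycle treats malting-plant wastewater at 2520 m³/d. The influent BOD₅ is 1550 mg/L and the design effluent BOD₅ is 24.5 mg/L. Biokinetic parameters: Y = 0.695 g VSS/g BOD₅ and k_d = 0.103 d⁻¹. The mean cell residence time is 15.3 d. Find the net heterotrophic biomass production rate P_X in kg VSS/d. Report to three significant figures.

Y_obs = Y / (1 + k_d θ_c) = 0.695 / (1 + 0.103 × 15.3) = 0.695 / 2.576 = 0.2698.
Substrate removed = Q·(S₀ − S) = 2520 m³/d × (1550 − 24.5) g/m³ = 3.84×10^6 g/d = 3844 kg/d.
P_X = Y_obs · Q(S₀ − S) = 0.2698 × 3844 = 1037 kg VSS/d.

P_X ≈ 1040 kg VSS/d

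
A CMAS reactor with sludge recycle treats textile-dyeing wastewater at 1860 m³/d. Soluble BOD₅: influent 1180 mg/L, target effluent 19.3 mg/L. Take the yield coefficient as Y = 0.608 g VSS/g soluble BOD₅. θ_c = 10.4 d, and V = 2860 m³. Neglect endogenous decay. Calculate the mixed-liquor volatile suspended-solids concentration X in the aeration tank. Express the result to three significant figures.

X ≈ 4770 mg/L

Without decay, X = Y Q (S₀−S) θ_c / V = 0.608 × 1860 × (1180 − 19.3) × 10.4 / 2860 = 4773 mg/L.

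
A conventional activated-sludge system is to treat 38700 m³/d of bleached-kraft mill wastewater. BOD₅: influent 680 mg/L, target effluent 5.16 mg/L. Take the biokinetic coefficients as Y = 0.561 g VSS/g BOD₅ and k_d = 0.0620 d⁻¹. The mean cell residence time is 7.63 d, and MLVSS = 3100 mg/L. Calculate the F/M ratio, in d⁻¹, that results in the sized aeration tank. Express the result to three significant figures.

Rearranging the biomass balance for a CMAS with decay, V = Y·Q·ΔS·θ_c / [X·(1+k_d θ_c)] = 0.561 × 38700 × (680 − 5.16) × 7.63 / [3100 × (1 + 0.0620 × 7.63)] = 1.12×10^8 / 4566 = 24480 m³.
Food-to-microorganism ratio F/M = Q S₀ / (V X) = 38700 × 680 / (24480 × 3100) = 0.3468 d⁻¹.

F/M ≈ 0.347 d⁻¹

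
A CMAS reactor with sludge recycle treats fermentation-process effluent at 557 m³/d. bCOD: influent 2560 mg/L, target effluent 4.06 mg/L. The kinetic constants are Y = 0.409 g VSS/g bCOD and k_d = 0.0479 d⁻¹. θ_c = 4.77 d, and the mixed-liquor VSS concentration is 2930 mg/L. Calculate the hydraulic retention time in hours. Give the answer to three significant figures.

τ ≈ 33.2 h

From the SRT design equation V = Y Q (S₀−S) θ_c / [X (1 + k_d θ_c)] = 0.409 × 557 × (2560 − 4.06) × 4.77 / [2930 × (1 + 0.0479 × 4.77)] = 2.78×10^6 / 3599 = 771.6 m³.
HRT = V/Q = 771.6 m³ / 557 m³·d⁻¹ = 1.385 d × 24 = 33.25 h.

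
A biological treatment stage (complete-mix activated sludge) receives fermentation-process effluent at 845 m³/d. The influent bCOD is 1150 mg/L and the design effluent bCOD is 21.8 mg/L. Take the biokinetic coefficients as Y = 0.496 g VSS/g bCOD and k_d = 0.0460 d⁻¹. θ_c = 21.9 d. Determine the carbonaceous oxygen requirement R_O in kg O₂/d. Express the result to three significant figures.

R_O ≈ 619 kg O₂/d

Y_obs = Y / (1 + k_d θ_c) = 0.496 / (1 + 0.0460 × 21.9) = 0.496 / 2.007 = 0.2471.
Substrate removed = Q·(S₀ − S) = 845 m³/d × (1150 − 21.8) g/m³ = 9.53×10^5 g/d = 953.3 kg/d.
P_X = Y_obs·Q·(S₀ − S) = 0.2471 × 953.3 = 235.6 kg VSS/d.
Carbonaceous O₂ demand = substrate oxidised − cell-mass equivalent = 953.3 − 1.42 × 235.6 = 618.8 kg O₂/d.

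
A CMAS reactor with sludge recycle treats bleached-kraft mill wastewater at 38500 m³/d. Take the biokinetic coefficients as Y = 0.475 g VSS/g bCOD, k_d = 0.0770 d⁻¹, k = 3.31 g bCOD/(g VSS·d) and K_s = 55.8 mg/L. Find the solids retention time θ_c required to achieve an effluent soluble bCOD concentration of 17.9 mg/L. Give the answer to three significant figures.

At the target effluent, Y k S/(K_s+S) = 0.475×3.31×17.9/73.70 = 0.3819 d⁻¹.
Then 1/θ_c = μ − k_d = 0.3819 − 0.0770 = 0.3049 d⁻¹, giving θ_c = 3.280 d.

θ_c ≈ 3.28 d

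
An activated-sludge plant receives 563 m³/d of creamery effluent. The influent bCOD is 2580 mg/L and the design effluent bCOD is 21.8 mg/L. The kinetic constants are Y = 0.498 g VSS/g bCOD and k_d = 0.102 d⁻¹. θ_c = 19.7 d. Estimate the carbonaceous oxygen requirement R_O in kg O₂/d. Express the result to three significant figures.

Y_obs = Y / (1 + k_d θ_c) = 0.498 / (1 + 0.102 × 19.7) = 0.498 / 3.009 = 0.1655.
ΔS = 2580 − 21.8 = 2558 mg/L, so the substrate removal rate is 563 × 2558/1000 = 1440 kg bCOD/d.
Biomass synthesised: P_X = Y_obs × 1440 = 238.3 kg VSS/d.
R_O = Q·(S₀ − S) − 1.42·P_X = 1440 − 1.42 × 238.3 = 1102 kg O₂/d.

R_O ≈ 1100 kg O₂/d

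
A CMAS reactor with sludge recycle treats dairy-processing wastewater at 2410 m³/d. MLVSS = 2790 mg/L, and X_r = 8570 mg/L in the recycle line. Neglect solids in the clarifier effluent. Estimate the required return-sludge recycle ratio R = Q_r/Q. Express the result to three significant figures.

R = Q_r/Q = X/(X_r − X) = 2790 / (8570 − 2790) = 0.4827.

R ≈ 0.483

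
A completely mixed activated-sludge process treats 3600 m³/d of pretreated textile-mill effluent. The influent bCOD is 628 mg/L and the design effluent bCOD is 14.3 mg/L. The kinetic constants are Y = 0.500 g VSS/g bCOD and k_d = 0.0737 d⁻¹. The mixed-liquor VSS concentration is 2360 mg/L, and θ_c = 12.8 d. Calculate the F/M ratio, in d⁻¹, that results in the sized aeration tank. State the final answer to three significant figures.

F/M ≈ 0.311 d⁻¹

Steady-state biomass mass balance: V·X·(1 + k_d·θ_c) = Y·Q·(S₀ − S)·θ_c, so V = 0.500 × 3600 × (628 − 14.3) × 12.8 / [2360 × (1 + 0.0737 × 12.8)] = 1.41×10^7 / 4586 = 3083 m³.
F/M = Q·S₀ / (V·X) = 3600 × 628 / (3083 × 2360) = 0.3107 g bCOD·(g VSS·d)⁻¹.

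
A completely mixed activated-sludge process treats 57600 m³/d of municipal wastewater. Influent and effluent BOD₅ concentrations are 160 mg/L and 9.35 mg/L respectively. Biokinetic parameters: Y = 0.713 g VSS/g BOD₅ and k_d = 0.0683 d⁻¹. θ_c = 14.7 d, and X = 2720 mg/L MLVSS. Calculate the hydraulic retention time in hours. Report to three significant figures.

Steady-state biomass mass balance: V·X·(1 + k_d·θ_c) = Y·Q·(S₀ − S)·θ_c, so V = 0.713 × 57600 × (160 − 9.35) × 14.7 / [2720 × (1 + 0.0683 × 14.7)] = 9.09×10^7 / 5451 = 16685 m³.
HRT = V/Q = 16685 m³ / 57600 m³·d⁻¹ = 0.2897 d × 24 = 6.952 h.

τ ≈ 6.95 h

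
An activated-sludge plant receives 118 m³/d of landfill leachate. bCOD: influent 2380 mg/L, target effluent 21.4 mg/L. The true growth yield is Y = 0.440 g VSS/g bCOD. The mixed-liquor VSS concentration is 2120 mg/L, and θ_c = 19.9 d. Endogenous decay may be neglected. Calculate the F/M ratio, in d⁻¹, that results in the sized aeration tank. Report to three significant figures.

Biomass mass balance (decay neglected): V·X = Y·Q·(S₀ − S)·θ_c, so V = 0.440 × 118 × (2380 − 21.4) × 19.9 / 2120 = 1149 m³.
F/M = applied load / biomass = Q·S₀/(V·X) = 118 × 2380 / (1149 × 2120) = 0.1152 d⁻¹.

F/M ≈ 0.115 d⁻¹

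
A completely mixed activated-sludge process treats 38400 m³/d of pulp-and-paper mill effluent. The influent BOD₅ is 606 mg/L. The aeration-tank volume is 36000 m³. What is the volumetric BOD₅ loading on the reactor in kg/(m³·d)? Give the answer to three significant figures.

L_v ≈ 0.646 kg BOD₅/(m³·d)

Volumetric loading L_v = Q·S₀ / V = 38400 × 606 g/m³ / 36000 m³ = 646.4 g/(m³·d) = 0.6464 kg BOD₅/(m³·d).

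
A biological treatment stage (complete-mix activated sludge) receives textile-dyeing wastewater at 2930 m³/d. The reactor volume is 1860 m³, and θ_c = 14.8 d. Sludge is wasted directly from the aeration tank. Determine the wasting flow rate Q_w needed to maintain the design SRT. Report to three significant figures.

Q_w ≈ 126 m³/d

With mixed-liquor wasting, θ_c = V/Q_w, so Q_w = V/θ_c = 1860/14.8 = 125.7 m³/d.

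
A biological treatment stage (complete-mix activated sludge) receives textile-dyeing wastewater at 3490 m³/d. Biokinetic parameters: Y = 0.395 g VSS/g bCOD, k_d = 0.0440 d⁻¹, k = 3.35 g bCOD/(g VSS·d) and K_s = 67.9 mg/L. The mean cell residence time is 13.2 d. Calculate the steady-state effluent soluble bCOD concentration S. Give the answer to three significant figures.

From the Monod/SRT balance for a CMAS, S = K_s·(1+k_d θ_c)/[θ_c·(Y k − k_d) − 1] = 67.9 × (1 + 0.0440 × 13.2) / [13.2 × (0.395 × 3.35 − 0.0440) − 1] = 107.3 / 15.89 = 6.757 mg/L.

S ≈ 6.76 mg/L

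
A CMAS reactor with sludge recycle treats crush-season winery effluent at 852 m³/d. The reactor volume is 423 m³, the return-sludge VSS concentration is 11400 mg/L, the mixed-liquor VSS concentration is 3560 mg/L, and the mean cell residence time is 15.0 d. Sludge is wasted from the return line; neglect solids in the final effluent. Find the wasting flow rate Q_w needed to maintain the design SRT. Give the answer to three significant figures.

Wasting from the return line (neglecting effluent solids): Q_w = V·X / (θ_c·X_r) = 423.0 × 3560 / (15.0 × 11400) = 8.806 m³/d.

Q_w ≈ 8.81 m³/d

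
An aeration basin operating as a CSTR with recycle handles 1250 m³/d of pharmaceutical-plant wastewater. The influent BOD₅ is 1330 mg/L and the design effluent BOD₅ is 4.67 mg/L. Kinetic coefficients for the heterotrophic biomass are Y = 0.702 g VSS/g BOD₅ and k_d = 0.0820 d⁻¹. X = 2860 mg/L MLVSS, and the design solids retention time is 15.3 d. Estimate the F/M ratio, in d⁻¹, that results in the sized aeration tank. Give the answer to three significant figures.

Steady-state biomass mass balance: V·X·(1 + k_d·θ_c) = Y·Q·(S₀ − S)·θ_c, so V = 0.702 × 1250 × (1330 − 4.67) × 15.3 / [2860 × (1 + 0.0820 × 15.3)] = 1.78×10^7 / 6448 = 2759 m³.
F/M = Q·S₀ / (V·X) = 1250 × 1330 / (2759 × 2860) = 0.2107 g BOD₅·(g VSS·d)⁻¹.

F/M ≈ 0.211 d⁻¹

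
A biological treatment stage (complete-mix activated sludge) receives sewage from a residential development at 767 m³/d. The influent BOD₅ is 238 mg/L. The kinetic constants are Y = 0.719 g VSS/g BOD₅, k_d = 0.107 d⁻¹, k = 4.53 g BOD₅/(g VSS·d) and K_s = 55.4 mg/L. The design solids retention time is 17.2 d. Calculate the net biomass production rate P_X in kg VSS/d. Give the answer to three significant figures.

Effluent substrate depends only on kinetics and SRT: S = K_s(1 + k_d θ_c) / [θ_c(Yk − k_d) − 1] = 55.4 × (1 + 0.107 × 17.2) / [17.2 × (0.719 × 4.53 − 0.107) − 1] = 157.4 / 53.18 = 2.959 mg/L.
Observed yield with endogenous decay: Y_obs = Y / (1 + k_d·θ_c) = 0.719 / (1 + 0.107 × 17.2) = 0.719 / 2.840 = 0.2531 g VSS/g BOD₅.
Q·(S₀ − S) = 767 × (238 − 2.96) × 10⁻³ = 180.3 kg/d removed.
So the net sludge growth is P_X = 0.2531 × 180.3 = 45.63 kg VSS/d.

P_X ≈ 45.6 kg VSS/d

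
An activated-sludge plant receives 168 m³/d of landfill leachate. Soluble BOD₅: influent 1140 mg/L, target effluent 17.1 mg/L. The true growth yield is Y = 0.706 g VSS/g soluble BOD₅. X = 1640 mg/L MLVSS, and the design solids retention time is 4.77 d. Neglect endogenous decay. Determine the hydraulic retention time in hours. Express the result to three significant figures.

τ ≈ 55.3 h

With k_d = 0 the design equation reduces to V = Y Q (S₀−S) θ_c / X = 0.706 × 168 × (1140 − 17.1) × 4.77 / 1640 = 387.4 m³.
Hydraulic retention time τ = V/Q = 387.4 / 168 = 2.306 d = 55.34 h.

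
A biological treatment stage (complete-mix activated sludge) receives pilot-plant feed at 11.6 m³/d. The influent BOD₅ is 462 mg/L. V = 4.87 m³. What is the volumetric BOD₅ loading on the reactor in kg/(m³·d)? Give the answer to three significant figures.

L_v ≈ 1.10 kg BOD₅/(m³·d)

Applied BOD₅ load per unit volume = Q·S₀/V = (11.6 × 462/1000)/4.870 = 1.100 kg BOD₅·m⁻³·d⁻¹.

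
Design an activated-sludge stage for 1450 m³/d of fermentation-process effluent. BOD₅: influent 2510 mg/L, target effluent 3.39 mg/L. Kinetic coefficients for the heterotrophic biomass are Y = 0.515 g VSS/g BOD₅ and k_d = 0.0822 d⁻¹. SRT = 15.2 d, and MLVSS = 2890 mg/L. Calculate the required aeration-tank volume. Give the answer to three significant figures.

Rearranging the biomass balance for a CMAS with decay, V = Y·Q·ΔS·θ_c / [X·(1+k_d θ_c)] = 0.515 × 1450 × (2510 − 3.39) × 15.2 / [2890 × (1 + 0.0822 × 15.2)] = 2.85×10^7 / 6501 = 4377 m³.

V ≈ 4380 m³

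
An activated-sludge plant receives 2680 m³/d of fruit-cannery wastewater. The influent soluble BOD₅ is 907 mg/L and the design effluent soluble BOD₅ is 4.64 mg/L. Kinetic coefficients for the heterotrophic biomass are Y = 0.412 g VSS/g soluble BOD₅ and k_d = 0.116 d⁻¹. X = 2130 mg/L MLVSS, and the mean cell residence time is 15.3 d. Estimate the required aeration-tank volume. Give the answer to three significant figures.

V ≈ 2580 m³

Rearranging the biomass balance for a CMAS with decay, V = Y·Q·ΔS·θ_c / [X·(1+k_d θ_c)] = 0.412 × 2680 × (907 − 4.64) × 15.3 / [2130 × (1 + 0.116 × 15.3)] = 1.52×10^7 / 5910 = 2579 m³.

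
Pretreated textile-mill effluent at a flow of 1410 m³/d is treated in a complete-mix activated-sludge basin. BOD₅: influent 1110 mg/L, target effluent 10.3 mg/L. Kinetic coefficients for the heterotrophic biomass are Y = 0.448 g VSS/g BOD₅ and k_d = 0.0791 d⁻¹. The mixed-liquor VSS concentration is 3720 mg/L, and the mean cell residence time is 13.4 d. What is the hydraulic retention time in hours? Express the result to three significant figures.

From the SRT design equation V = Y Q (S₀−S) θ_c / [X (1 + k_d θ_c)] = 0.448 × 1410 × (1110 − 10.3) × 13.4 / [3720 × (1 + 0.0791 × 13.4)] = 9.31×10^6 / 7663 = 1215 m³.
Hydraulic retention time τ = V/Q = 1215 / 1410 = 0.8615 d = 20.68 h.

τ ≈ 20.7 h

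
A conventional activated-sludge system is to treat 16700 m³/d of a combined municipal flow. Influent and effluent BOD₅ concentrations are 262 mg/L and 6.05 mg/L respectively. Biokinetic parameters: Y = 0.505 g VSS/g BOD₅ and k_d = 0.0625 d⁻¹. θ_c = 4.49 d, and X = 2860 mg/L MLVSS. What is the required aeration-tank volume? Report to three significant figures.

V ≈ 2650 m³

From the SRT design equation V = Y Q (S₀−S) θ_c / [X (1 + k_d θ_c)] = 0.505 × 16700 × (262 − 6.05) × 4.49 / [2860 × (1 + 0.0625 × 4.49)] = 9.69×10^6 / 3663 = 2646 m³.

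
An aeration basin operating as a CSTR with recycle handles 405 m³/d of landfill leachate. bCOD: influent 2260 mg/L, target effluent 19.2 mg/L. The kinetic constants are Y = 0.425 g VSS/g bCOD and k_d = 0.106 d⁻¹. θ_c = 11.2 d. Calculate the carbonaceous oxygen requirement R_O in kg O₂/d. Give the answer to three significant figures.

R_O ≈ 657 kg O₂/d

The observed yield is Y_obs = Y/(1 + k_d·θ_c) = 0.425 / (1 + 0.106 × 11.2) = 0.425 / 2.187 = 0.1943 g VSS per g bCOD removed.
Substrate removed = Q·(S₀ − S) = 405 m³/d × (2260 − 19.2) g/m³ = 9.08×10^5 g/d = 907.5 kg/d.
P_X = Y_obs·Q·(S₀ − S) = 0.1943 × 907.5 = 176.3 kg VSS/d.
R_O = Q·ΔS − 1.42 P_X = 907.5 − 250.4 = 657.1 kg O₂/d.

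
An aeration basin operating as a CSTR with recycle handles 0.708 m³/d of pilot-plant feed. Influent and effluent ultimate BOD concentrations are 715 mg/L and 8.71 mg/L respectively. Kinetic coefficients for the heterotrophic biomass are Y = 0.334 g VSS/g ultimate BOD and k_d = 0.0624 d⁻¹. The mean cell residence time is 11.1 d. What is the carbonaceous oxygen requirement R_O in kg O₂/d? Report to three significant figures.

R_O ≈ 0.360 kg O₂/d

Y_obs = Y / (1 + k_d θ_c) = 0.334 / (1 + 0.0624 × 11.1) = 0.334 / 1.693 = 0.1973.
ΔS = 715 − 8.71 = 706.3 mg/L, so the substrate removal rate is 0.708 × 706.3/1000 = 0.5001 kg ultimate BOD/d.
Biomass synthesised: P_X = Y_obs × 0.5001 = 0.09867 kg VSS/d.
R_O = Q·ΔS − 1.42 P_X = 0.5001 − 0.1401 = 0.3599 kg O₂/d.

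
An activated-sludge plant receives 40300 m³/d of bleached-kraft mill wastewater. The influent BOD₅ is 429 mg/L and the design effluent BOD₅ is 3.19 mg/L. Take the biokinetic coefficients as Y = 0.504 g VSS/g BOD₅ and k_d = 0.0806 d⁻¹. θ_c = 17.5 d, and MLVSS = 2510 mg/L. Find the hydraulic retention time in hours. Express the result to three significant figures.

τ ≈ 14.9 h

Rearranging the biomass balance for a CMAS with decay, V = Y·Q·ΔS·θ_c / [X·(1+k_d θ_c)] = 0.504 × 40300 × (429 − 3.19) × 17.5 / [2510 × (1 + 0.0806 × 17.5)] = 1.51×10^8 / 6050 = 25015 m³.
τ = V/Q = 25015/40300 = 0.6207 d, or 14.90 h.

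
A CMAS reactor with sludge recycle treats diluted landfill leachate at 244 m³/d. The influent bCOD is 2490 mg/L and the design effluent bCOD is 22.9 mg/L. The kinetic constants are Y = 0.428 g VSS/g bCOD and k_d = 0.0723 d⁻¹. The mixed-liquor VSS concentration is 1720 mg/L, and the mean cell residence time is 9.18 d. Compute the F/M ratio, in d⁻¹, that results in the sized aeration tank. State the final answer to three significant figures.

F/M ≈ 0.427 d⁻¹

Steady-state biomass mass balance: V·X·(1 + k_d·θ_c) = Y·Q·(S₀ − S)·θ_c, so V = 0.428 × 244 × (2490 − 22.9) × 9.18 / [1720 × (1 + 0.0723 × 9.18)] = 2.37×10^6 / 2862 = 826.5 m³.
Food-to-microorganism ratio F/M = Q S₀ / (V X) = 244 × 2490 / (826.5 × 1720) = 0.4274 d⁻¹.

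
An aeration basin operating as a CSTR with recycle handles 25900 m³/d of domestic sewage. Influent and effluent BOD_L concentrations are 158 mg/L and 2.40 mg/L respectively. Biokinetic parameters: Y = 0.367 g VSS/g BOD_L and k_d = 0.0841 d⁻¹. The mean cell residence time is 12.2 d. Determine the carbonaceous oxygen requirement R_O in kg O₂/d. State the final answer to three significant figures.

R_O ≈ 2990 kg O₂/d

Observed yield with endogenous decay: Y_obs = Y / (1 + k_d·θ_c) = 0.367 / (1 + 0.0841 × 12.2) = 0.367 / 2.026 = 0.1811 g VSS/g BOD_L.
Mass of BOD_L removed per day: Q(S₀ − S) = 25900 × 155.6 g/m³ = 4030 kg/d.
Net sludge production P_X = 0.1811 × 4030 = 730.0 kg VSS/d.
R_O = Q·ΔS − 1.42 P_X = 4030 − 1037 = 2993 kg O₂/d.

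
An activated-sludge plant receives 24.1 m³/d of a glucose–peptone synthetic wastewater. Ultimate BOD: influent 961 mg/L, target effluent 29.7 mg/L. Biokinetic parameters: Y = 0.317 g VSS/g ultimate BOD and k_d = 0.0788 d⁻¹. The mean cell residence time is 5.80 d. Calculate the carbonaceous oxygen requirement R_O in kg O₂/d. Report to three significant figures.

R_O ≈ 15.5 kg O₂/d

Correct the yield for decay: Y_obs = Y/(1 + k_d θ_c) = 0.317 / (1 + 0.0788 × 5.80) = 0.317 / 1.457 = 0.2176.
Mass of ultimate BOD removed per day: Q(S₀ − S) = 24.1 × 931.3 g/m³ = 22.44 kg/d.
Net sludge production P_X = 0.2176 × 22.44 = 4.883 kg VSS/d.
R_O = Q·ΔS − 1.42 P_X = 22.44 − 6.934 = 15.51 kg O₂/d.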